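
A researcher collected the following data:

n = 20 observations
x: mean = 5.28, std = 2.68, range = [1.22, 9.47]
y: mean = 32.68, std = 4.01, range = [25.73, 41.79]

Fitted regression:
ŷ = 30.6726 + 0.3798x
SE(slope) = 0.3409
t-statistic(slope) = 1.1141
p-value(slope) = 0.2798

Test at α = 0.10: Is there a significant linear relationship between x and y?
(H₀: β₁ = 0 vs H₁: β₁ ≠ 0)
Since p-value = 0.2798 ≥ α = 0.10, fail to reject H₀ — the slope is not significantly different from 0.

Hypothesis test for the slope coefficient:

H₀: β₁ = 0 (no linear relationship)
H₁: β₁ ≠ 0 (linear relationship exists)

Test statistic: t = β̂₁ / SE(β̂₁) = 0.3798 / 0.3409 = 1.1141

The p-value (0.2798) is the probability, under H₀, of a t-statistic at least as extreme as |t| = 1.1141 (two-sided, df = n − 2 = 18).

Decision rule: reject H₀ if p-value < α.
p-value = 0.2798 ≥ α = 0.10 → fail to reject H₀.

There is not sufficient evidence at the 10% significance level to conclude that a linear relationship exists between x and y.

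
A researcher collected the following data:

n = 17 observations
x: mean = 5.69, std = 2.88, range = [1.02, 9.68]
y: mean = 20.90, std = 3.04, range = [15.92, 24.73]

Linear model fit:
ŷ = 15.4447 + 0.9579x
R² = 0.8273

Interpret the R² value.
The model explains 82.73% of the variance in y (R² = 0.8273), leaving 17.27% unexplained; the fit is strong.

R² (coefficient of determination) measures the proportion of variance in y explained by the regression model.

Here R² = 0.8273:
- Explained: 82.73% of the variation in y
- Unexplained (residual): 100% − 82.73% = 17.27%
- Rule of thumb (below 0.3 weak; 0.3 to below 0.7 moderate; 0.7 and above strong) → strong

Note: R² says nothing about causation, and a high R² does not by itself mean the linear form is appropriate — check the residuals.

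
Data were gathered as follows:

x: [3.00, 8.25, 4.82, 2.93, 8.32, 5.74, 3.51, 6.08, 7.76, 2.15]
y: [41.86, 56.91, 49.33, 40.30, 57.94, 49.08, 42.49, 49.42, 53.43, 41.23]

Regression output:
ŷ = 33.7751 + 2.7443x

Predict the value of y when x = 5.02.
ŷ = 47.5515

To predict y for x = 5.02, substitute into the regression equation:

ŷ = 33.7751 + 2.7443 × 5.02
ŷ = 33.7751 + 13.7764
ŷ = 47.5515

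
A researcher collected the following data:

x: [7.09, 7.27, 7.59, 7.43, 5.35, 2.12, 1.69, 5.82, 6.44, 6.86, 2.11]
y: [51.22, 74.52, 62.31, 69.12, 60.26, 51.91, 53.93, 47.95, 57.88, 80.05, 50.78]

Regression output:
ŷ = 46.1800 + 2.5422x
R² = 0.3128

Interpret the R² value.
R² = 0.3128 means 31.28% of the variation in y is explained by the linear relationship with x. This indicates a moderate fit.

R² (coefficient of determination) measures the proportion of variance in y explained by the regression model.

Here R² = 0.3128:
- Explained: 31.28% of the variation in y
- Unexplained (residual): 100% − 31.28% = 68.72%
- Rule of thumb (below 0.3 weak; 0.3 to below 0.7 moderate; 0.7 and above strong) → moderate

Note: R² never decreases when predictors are added, so it should not be used alone to compare models of different size.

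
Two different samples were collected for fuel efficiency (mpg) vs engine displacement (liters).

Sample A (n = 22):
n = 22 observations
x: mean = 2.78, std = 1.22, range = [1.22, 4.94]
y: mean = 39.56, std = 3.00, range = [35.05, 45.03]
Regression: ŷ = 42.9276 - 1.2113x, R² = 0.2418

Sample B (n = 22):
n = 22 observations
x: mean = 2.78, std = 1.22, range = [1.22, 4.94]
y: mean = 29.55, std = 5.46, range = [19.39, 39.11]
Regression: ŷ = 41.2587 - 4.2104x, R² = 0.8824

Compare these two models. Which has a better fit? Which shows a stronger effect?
Model B has the better fit (R² = 0.8824 vs 0.2418). Model B shows the stronger effect (|β₁| = 4.2104 vs 1.2113).

Model Comparison:

Which explains more variance? (R²)
- Model A: R² = 0.2418 → 24.18% of variance in fuel efficiency explained
- Model B: R² = 0.8824 → 88.24% of variance in fuel efficiency explained
- 0.8824 > 0.2418 → Model B has the better fit

Strength of effect — compare |β₁|:
- Model A: β₁ = -1.2113 → predicted fuel efficiency falls 1.2113 mpg per additional liter of engine displacement
- Model B: β₁ = -4.2104 → predicted fuel efficiency falls 4.2104 mpg per additional liter of engine displacement
- |-1.2113| < |-4.2104| → Model B shows the stronger marginal effect

Notes:
- The two samples could reflect different populations, time periods, or measurement quality.
- R² measures how tightly points cluster around the line; β₁ measures how steep the line is — they answer different questions.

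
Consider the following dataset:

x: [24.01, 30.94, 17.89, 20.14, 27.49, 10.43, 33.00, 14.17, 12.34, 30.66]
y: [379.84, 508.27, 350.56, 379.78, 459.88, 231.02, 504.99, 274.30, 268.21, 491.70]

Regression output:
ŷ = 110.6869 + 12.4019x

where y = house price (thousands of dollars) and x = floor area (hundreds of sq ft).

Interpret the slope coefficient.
On average, house price is about 12.4019 thousand dollars higher for every extra hundred sq ft of floor area.

The slope coefficient β₁ = 12.4019 represents the marginal effect of floor area on house price.

Interpretation:
- Floor area up by 1 hundred sq ft → predicted house price increases by 12.4019 thousand dollars
- This is a linear approximation: the same per-unit change is assumed across the whole observed x range

The intercept β₀ = 110.6869 is the predicted house price when floor area = 0; since the smallest observed x is 10.43, this is an extrapolation and mainly anchors the line.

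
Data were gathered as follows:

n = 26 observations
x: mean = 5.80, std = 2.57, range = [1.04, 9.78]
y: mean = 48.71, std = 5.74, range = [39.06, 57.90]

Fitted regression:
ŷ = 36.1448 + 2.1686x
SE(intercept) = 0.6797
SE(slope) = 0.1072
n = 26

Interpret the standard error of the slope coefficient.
The slope 2.1686 is pinned down to within about ±0.1072 (one SE) by these data — relative uncertainty 4.9%, i.e. precise.

SE(β̂₁) = 0.1072 says: if we drew many samples of n = 26 from the same population and refit each time, the fitted slopes would scatter with a standard deviation of roughly 0.1072 around the true β₁.

Relative precision:
- SE / |β̂₁| = 0.1072 / 2.1686 = 4.9%
- Rule of thumb (under 20%: precise; 20% to under 50%: moderately precise; 50% or more: imprecise) → precise

Link to the t-test: t = β̂₁ / SE(β̂₁) = 2.1686 / 0.1072 = 20.2295, the statistic for H₀: β₁ = 0.

What drives SE(β̂₁): more residual scatter → larger SE; larger n (here n = 26) → smaller SE.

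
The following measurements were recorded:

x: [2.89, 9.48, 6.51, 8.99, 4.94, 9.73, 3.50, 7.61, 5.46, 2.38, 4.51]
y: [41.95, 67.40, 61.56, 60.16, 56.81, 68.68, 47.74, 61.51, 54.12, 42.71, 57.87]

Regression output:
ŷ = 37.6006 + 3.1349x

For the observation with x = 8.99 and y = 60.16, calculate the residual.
Residual = -5.6234

The residual is the difference between the actual value and the predicted value:

Residual = y - ŷ

Step 1: Calculate predicted value
ŷ = 37.6006 + 3.1349 × 8.99
ŷ = 65.7834

Step 2: Calculate residual
Residual = 60.16 - 65.7834
Residual = -5.6234

Sign check: y < ŷ, so the point is below the line and the fit overestimates here.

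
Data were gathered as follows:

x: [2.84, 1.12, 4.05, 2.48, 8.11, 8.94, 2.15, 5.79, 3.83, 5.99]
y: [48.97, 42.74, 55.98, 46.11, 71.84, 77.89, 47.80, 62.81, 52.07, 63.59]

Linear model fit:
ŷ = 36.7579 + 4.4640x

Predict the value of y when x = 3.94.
ŷ = 54.3461

x = 3.94 lies inside the observed range [1.12, 8.94], so the fitted equation applies directly:

ŷ = 36.7579 + 4.4640 × 3.94
ŷ = 36.7579 + 17.5882
ŷ = 54.3461

This is a point prediction; actual observations scatter around it by roughly the residual standard deviation.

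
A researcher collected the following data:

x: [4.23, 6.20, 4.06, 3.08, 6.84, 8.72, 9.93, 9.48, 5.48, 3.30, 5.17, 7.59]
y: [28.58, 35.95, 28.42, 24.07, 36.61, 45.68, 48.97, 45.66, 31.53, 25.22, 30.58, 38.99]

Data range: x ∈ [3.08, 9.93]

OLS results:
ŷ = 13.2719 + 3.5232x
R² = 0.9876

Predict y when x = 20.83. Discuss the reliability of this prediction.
The equation gives ŷ = 86.6602; however x = 20.83 is 10.90 units above the observed range, so this extrapolated value should not be trusted.

Prediction calculation:
ŷ = 13.2719 + 3.5232 × 20.83
ŷ = 86.6602

Reliability:
- Data range: x ∈ [3.08, 9.93]
- Prediction point: x = 20.83 is 10.90 units above the observed range → this is EXTRAPOLATION, not interpolation

Why that matters here:
- The standard error of prediction grows with (x − x̄)², and x = 20.83 is far from x̄ = 6.17
- The linear relationship may not hold outside the observed range

Report the number if required, but flag clearly that it is an extrapolation.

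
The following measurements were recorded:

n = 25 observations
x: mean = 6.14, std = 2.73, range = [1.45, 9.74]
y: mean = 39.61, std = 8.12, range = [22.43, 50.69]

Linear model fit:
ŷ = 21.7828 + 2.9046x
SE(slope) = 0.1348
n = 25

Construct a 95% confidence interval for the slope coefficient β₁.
The 95% CI for β₁ is (2.6257, 3.1835)

Confidence interval for the slope:

The 95% CI for β₁ is: β̂₁ ± t*(α/2, n-2) × SE(β̂₁)

Step 1: Find critical t-value
- Confidence level = 0.95
- Degrees of freedom = n - 2 = 25 - 2 = 23
- t*(α/2, 23) = 2.0687

Step 2: Calculate margin of error
Margin = 2.0687 × 0.1348 = 0.2789

Step 3: Construct interval
CI = 2.9046 ± 0.2789
CI = (2.6257, 3.1835)

Interpretation: We are 95% confident that the true slope β₁ lies between 2.6257 and 3.1835.
The interval does not include 0, suggesting a significant linear relationship.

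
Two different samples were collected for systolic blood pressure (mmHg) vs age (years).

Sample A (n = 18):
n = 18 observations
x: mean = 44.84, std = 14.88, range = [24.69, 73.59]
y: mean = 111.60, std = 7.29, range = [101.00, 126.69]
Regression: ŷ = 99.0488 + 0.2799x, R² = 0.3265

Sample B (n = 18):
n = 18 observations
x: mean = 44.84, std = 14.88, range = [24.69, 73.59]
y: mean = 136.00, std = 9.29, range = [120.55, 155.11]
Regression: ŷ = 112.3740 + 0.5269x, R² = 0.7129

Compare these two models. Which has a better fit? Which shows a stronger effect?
Model B has the better fit (R² = 0.7129 vs 0.3265). Model B shows the stronger effect (|β₁| = 0.5269 vs 0.2799).

Model Comparison:

Which explains more variance? (R²)
- Model A: R² = 0.3265 → 32.65% of variance in blood pressure explained
- Model B: R² = 0.7129 → 71.29% of variance in blood pressure explained
- 0.7129 > 0.3265 → Model B has the better fit

Strength of effect — compare |β₁|:
- Model A: β₁ = 0.2799 → predicted blood pressure rises 0.2799 mmHg per additional year of age
- Model B: β₁ = 0.5269 → predicted blood pressure rises 0.5269 mmHg per additional year of age
- |0.2799| < |0.5269| → Model B shows the stronger marginal effect

Notes:
- A better fit (higher R²) doesn't necessarily mean a more important relationship.
- The two samples could reflect different populations, time periods, or measurement quality.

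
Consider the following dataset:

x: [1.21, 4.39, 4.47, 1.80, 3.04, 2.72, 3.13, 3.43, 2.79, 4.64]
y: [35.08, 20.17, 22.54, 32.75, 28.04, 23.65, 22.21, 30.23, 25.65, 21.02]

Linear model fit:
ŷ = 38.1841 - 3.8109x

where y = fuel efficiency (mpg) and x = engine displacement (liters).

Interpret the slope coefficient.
On average, fuel efficiency is about 3.8109 mpg lower for every extra liter of engine displacement.

The slope β₁ = -3.8109 gives the rate at which the fitted fuel efficiency changes with engine displacement.

Interpretation:
- Engine displacement up by 1 liter → predicted fuel efficiency decreases by 3.8109 mpg
- This is a linear approximation: the same per-unit change is assumed across the whole observed x range
- The sign (−) gives the direction; the magnitude 3.8109 gives the size of the effect per liter

(β₀ = 38.1841 is the fitted value at x = 0 and is not part of the slope interpretation.)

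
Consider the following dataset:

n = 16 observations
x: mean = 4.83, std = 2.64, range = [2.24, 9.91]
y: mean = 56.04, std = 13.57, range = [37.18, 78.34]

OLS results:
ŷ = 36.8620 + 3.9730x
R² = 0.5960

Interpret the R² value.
The model explains 59.60% of the variance in y (R² = 0.5960), leaving 40.40% unexplained; the fit is moderate.

R² (coefficient of determination) measures the proportion of variance in y explained by the regression model.

Here R² = 0.5960:
- Explained: 59.60% of the variation in y
- Unexplained (residual): 100% − 59.60% = 40.40%
- Rule of thumb (below 0.3 weak; 0.3 to below 0.7 moderate; 0.7 and above strong) → moderate

Equivalently, for simple linear regression R² = r², so |r| = √0.5960 ≈ 0.7720.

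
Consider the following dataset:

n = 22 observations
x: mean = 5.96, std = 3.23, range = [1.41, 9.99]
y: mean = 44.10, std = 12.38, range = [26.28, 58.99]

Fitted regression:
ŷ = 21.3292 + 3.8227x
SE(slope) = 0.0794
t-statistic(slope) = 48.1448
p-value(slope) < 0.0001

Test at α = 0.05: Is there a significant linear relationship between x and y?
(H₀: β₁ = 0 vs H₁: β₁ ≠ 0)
Since p-value < 0.0001 < α = 0.05, reject H₀ — the slope is significantly different from 0.

Hypothesis test for the slope coefficient:

H₀: β₁ = 0 (no linear relationship)
H₁: β₁ ≠ 0 (linear relationship exists)

Test statistic: t = β̂₁ / SE(β̂₁) = 3.8227 / 0.0794 = 48.1448

The p-value (<0.0001) is the probability, under H₀, of a t-statistic at least as extreme as |t| = 48.1448 (two-sided, df = n − 2 = 20).

Decision rule: reject H₀ if p-value < α.
p-value < 0.0001 < α = 0.05 → reject H₀.

There is sufficient evidence at the 5% significance level to conclude that a linear relationship exists between x and y.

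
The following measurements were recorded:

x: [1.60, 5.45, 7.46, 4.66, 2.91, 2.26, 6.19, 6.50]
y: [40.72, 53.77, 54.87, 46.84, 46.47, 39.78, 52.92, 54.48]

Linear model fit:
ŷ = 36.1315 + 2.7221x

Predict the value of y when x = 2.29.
ŷ = 42.3651

To predict y for x = 2.29, substitute into the regression equation:

ŷ = 36.1315 + 2.7221 × 2.29
ŷ = 36.1315 + 6.2336
ŷ = 42.3651

This is the fitted mean response at that x — an individual observation would come with a wider prediction interval.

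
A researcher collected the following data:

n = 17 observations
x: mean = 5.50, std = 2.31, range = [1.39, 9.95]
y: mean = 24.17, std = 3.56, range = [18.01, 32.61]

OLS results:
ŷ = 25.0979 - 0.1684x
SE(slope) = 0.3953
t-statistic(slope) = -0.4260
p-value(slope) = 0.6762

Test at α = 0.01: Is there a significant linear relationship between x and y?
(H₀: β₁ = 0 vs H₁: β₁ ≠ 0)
Fail to reject H₀: p-value = 0.6762 ≥ α = 0.01. The linear relationship is not significant at the 1% level.

Hypothesis test for the slope coefficient:

H₀: β₁ = 0 (no linear relationship)
H₁: β₁ ≠ 0 (linear relationship exists)

Test statistic: t = β̂₁ / SE(β̂₁) = -0.1684 / 0.3953 = -0.4260

p = 0.6762: how often a slope estimate this far from 0 (in SE units) would arise by chance if β₁ were truly 0.

Decision rule: reject H₀ if p-value < α.
p-value = 0.6762 ≥ α = 0.01 → fail to reject H₀.

There is not sufficient evidence at the 1% significance level to conclude that a linear relationship exists between x and y.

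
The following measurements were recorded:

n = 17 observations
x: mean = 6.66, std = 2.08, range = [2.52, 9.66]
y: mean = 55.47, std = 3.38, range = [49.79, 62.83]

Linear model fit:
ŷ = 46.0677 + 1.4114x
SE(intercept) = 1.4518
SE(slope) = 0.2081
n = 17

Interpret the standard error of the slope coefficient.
The slope 1.4114 is pinned down to within about ±0.2081 (one SE) by these data — relative uncertainty 14.7%, i.e. precise.

SE(β̂₁) = 0.2081 says: if we drew many samples of n = 17 from the same population and refit each time, the fitted slopes would scatter with a standard deviation of roughly 0.2081 around the true β₁.

Relative precision:
- SE / |β̂₁| = 0.2081 / 1.4114 = 14.7%
- Rule of thumb (under 20%: precise; 20% to under 50%: moderately precise; 50% or more: imprecise) → precise

Rough 95% range (±2 SE): 1.4114 ± 0.4162 → (0.9952, 1.8276).

What drives SE(β̂₁): larger n (here n = 17) → smaller SE; more residual scatter → larger SE.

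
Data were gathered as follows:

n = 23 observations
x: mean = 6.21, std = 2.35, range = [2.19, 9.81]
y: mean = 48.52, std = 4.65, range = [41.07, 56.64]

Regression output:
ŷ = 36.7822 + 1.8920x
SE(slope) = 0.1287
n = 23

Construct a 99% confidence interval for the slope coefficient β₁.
The 99% CI for β₁ is (1.5276, 2.2564)

Confidence interval for the slope:

The 99% CI for β₁ is: β̂₁ ± t*(α/2, n-2) × SE(β̂₁)

Step 1: Find critical t-value
- Confidence level = 0.99
- Degrees of freedom = n - 2 = 23 - 2 = 21
- t*(α/2, 21) = 2.8314

Step 2: Calculate margin of error
Margin = 2.8314 × 0.1287 = 0.3644

Step 3: Construct interval
CI = 1.8920 ± 0.3644
CI = (1.5276, 2.2564)

Interpretation: each one-unit increase in x is associated with a change in mean y of between 1.5276 and 2.2564, with 99% confidence.
Since 0 is outside the interval, a two-sided test at α = 0.01 would reject H₀: β₁ = 0.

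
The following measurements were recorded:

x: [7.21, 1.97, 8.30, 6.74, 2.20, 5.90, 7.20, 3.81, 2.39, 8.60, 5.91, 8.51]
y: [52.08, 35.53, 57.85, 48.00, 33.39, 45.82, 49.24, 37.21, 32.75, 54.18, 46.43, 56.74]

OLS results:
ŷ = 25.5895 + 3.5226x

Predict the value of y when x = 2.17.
ŷ = 33.2335

To predict y for x = 2.17, substitute into the regression equation:

ŷ = 25.5895 + 3.5226 × 2.17
ŷ = 25.5895 + 7.6440
ŷ = 33.2335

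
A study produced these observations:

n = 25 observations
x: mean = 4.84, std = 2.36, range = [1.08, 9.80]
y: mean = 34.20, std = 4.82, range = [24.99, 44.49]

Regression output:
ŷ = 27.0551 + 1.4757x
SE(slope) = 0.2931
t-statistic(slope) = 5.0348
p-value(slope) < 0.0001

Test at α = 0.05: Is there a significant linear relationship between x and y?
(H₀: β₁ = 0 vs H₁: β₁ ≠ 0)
Reject H₀: p-value < 0.0001 < α = 0.05. The linear relationship is significant at the 5% level.

Hypothesis test for the slope coefficient:

H₀: β₁ = 0 (no linear relationship)
H₁: β₁ ≠ 0 (linear relationship exists)

Test statistic: t = β̂₁ / SE(β̂₁) = 1.4757 / 0.2931 = 5.0348

With df = 23, the two-sided p-value for |t| = 5.0348 is <0.0001.

Decision rule: reject H₀ if p-value < α.
p-value < 0.0001 < α = 0.05 → reject H₀.

There is sufficient evidence at the 5% significance level to conclude that a linear relationship exists between x and y.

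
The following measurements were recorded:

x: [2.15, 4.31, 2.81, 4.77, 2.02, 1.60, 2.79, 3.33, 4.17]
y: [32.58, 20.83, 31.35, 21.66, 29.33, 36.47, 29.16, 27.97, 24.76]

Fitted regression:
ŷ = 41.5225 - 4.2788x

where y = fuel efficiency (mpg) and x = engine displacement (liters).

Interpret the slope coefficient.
An increase of one liter in engine displacement is associated with a 4.2788 mpg decrease in predicted fuel efficiency.

The slope coefficient β₁ = -4.2788 represents the marginal effect of engine displacement on fuel efficiency.

Interpretation:
- Engine displacement up by 1 liter → predicted fuel efficiency decreases by 4.2788 mpg
- This is a linear approximation: the same per-unit change is assumed across the whole observed x range
- The sign (−) gives the direction; the magnitude 4.2788 gives the size of the effect per liter

The intercept β₀ = 41.5225 is the predicted fuel efficiency when engine displacement = 0; since the smallest observed x is 1.60, this is an extrapolation and mainly anchors the line.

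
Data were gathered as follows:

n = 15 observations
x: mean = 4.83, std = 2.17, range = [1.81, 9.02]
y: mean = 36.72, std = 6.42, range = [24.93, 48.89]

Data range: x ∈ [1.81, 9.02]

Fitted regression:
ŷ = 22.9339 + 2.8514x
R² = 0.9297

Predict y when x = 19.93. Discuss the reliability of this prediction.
The equation gives ŷ = 79.7623; however x = 19.93 is 10.91 units above the observed range, so this extrapolated value should not be trusted.

Prediction calculation:
ŷ = 22.9339 + 2.8514 × 19.93
ŷ = 79.7623

Reliability:
- Data range: x ∈ [1.81, 9.02]
- Prediction point: x = 19.93 is 10.91 units above the observed range → this is EXTRAPOLATION, not interpolation

Why that matters here:
- Real relationships often flatten, saturate, or turn nonlinear at extremes
- The linear relationship may not hold outside the observed range

Report the number if required, but flag clearly that it is an extrapolation.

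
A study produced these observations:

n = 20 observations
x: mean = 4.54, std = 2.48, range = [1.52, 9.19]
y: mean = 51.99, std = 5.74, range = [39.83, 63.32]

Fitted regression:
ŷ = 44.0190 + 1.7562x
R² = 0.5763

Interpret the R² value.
R² = 0.5763 means 57.63% of the variation in y is explained by the linear relationship with x. This indicates a moderate fit.

R² = 1 − SS_res/SS_tot compares the residual scatter to the total scatter of y about its mean.

Here R² = 0.5763:
- Explained: 57.63% of the variation in y
- Unexplained (residual): 100% − 57.63% = 42.37%
- Rule of thumb (below 0.3 weak; 0.3 to below 0.7 moderate; 0.7 and above strong) → moderate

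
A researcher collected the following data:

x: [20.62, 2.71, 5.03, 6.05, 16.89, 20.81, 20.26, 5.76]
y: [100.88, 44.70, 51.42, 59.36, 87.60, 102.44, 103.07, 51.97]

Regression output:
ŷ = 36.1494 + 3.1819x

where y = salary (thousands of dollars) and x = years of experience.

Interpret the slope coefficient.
For each additional year of experience, predicted salary increases by approximately 3.1819 thousand dollars.

The slope β₁ = 3.1819 gives the rate at which the fitted salary changes with experience.

Interpretation:
- Experience up by 1 year → predicted salary increases by 3.1819 thousand dollars
- The effect is assumed constant over the observed range of x (linearity)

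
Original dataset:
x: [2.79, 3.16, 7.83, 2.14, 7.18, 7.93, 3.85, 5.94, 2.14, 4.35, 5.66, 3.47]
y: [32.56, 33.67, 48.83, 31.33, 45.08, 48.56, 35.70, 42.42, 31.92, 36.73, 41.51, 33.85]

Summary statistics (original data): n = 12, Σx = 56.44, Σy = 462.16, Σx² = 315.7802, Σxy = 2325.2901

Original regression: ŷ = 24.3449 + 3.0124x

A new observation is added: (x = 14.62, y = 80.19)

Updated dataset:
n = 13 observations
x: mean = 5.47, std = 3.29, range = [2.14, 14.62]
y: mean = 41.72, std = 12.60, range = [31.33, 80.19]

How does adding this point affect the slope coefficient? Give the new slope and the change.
Adding the point moves β₁ from 3.0124 to 3.7782, i.e. it increases by 0.7658 (+25.4%).

The new point has HIGH LEVERAGE: x = 14.62 is far from the original mean x̄ = 56.44/12 ≈ 4.70 (original range [2.14, 7.93]).

Step 1: Update the sums with the new point (n goes from 12 to 13)
Σx  = 56.44 + 14.62 = 71.06
Σy  = 462.16 + 80.19 = 542.35
Σx² = 315.7802 + 14.62² = 315.7802 + 213.7444 = 529.5246
Σxy = 2325.2901 + 14.62×80.19 = 2325.2901 + 1172.3778 = 3497.6679

Step 2: Recompute the slope with b₁ = (nΣxy − ΣxΣy) / (nΣx² − (Σx)²)
Numerator   = 13×3497.6679 − 71.06×542.35 = 45469.6827 − 38539.3910 = 6930.2917
Denominator = 13×529.5246 − 71.06² = 6883.8198 − 5049.5236 = 1834.2962
b₁(new) = 6930.2917 / 1834.2962 = 3.7782

(Same formula on the original sums: (12×2325.2901 − 56.44×462.16) / (12×315.7802 − 56.44²) = 1819.1708 / 603.8888 = 3.0124, matching the given fit.)

Step 3: Change in slope
Δβ₁ = 3.7782 − 3.0124 = +0.7658
Relative change = +0.7658 / 3.0124 × 100% = +25.4%
→ the slope increases when the point is added.

Because the point sits above the extension of the original line at a high-leverage x, it tilts the fit up.
In practice: investigate whether it comes from the same population as the rest of the sample.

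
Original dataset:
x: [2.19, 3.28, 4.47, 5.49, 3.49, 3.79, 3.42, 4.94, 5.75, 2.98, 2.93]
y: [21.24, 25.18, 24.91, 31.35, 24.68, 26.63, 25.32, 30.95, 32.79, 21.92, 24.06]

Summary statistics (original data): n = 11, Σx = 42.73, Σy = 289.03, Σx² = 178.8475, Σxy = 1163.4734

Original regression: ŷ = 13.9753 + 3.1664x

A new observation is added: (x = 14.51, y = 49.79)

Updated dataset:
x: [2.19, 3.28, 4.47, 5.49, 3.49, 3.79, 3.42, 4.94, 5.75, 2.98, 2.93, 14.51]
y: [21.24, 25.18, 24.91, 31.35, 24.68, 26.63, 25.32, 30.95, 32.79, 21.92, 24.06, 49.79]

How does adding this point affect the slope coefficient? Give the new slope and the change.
The slope changes from 3.1664 to 2.3184 (change of -0.8480, or -26.8%).

x = 14.51 lies well outside the original x-range [2.19, 5.75] (x̄ ≈ 3.88), so this observation has high leverage and can move the slope substantially.

Step 1: Update the sums with the new point (n goes from 11 to 12)
Σx  = 42.73 + 14.51 = 57.24
Σy  = 289.03 + 49.79 = 338.82
Σx² = 178.8475 + 14.51² = 178.8475 + 210.5401 = 389.3876
Σxy = 1163.4734 + 14.51×49.79 = 1163.4734 + 722.4529 = 1885.9263

Step 2: Recompute the slope with b₁ = (nΣxy − ΣxΣy) / (nΣx² − (Σx)²)
Numerator   = 12×1885.9263 − 57.24×338.82 = 22631.1156 − 19394.0568 = 3237.0588
Denominator = 12×389.3876 − 57.24² = 4672.6512 − 3276.4176 = 1396.2336
b₁(new) = 3237.0588 / 1396.2336 = 2.3184

(Same formula on the original sums: (11×1163.4734 − 42.73×289.03) / (11×178.8475 − 42.73²) = 447.9555 / 141.4696 = 3.1664, matching the given fit.)

Step 3: Change in slope
Δβ₁ = 2.3184 − 3.1664 = -0.8480
Relative change = -0.8480 / 3.1664 × 100% = -26.8%
→ the slope decreases when the point is added.

A high-leverage point only changes the slope if it is off the original line; here y = 49.79 is below the original trend, so the slope decreases.
In practice: examine leverage (hᵢ) and Cook's distance rather than deleting it automatically.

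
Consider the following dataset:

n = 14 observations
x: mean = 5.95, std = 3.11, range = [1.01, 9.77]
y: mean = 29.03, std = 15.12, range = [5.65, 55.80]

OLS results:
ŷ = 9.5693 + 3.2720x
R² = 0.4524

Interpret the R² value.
The model explains 45.24% of the variance in y (R² = 0.4524), leaving 54.76% unexplained; the fit is moderate.

R² (coefficient of determination) measures the proportion of variance in y explained by the regression model.

Here R² = 0.4524:
- Explained: 45.24% of the variation in y
- Unexplained (residual): 100% − 45.24% = 54.76%
- Rule of thumb (below 0.3 weak; 0.3 to below 0.7 moderate; 0.7 and above strong) → moderate

Calculation: R² = 1 − (SS_res / SS_tot), where SS_res is the sum of squared residuals and SS_tot the total sum of squares.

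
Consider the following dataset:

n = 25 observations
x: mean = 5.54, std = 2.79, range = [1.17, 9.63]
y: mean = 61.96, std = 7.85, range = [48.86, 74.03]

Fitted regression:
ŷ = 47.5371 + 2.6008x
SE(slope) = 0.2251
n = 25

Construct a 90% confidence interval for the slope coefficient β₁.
The 90% CI for β₁ is (2.2150, 2.9866)

Confidence interval for the slope:

The 90% CI for β₁ is: β̂₁ ± t*(α/2, n-2) × SE(β̂₁)

Step 1: Find critical t-value
- Confidence level = 0.9
- Degrees of freedom = n - 2 = 25 - 2 = 23
- t*(α/2, 23) = 1.7139

Step 2: Calculate margin of error
Margin = 1.7139 × 0.2251 = 0.3858

Step 3: Construct interval
CI = 2.6008 ± 0.3858
CI = (2.2150, 2.9866)

Interpretation: each one-unit increase in x is associated with a change in mean y of between 2.2150 and 2.9866, with 90% confidence.
The interval does not include 0, suggesting a significant linear relationship.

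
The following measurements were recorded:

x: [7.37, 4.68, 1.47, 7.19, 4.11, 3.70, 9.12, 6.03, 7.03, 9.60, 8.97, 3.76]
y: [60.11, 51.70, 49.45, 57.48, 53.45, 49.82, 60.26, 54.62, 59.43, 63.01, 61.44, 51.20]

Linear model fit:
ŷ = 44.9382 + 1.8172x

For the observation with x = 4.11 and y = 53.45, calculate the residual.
Residual = 1.0431

The residual is the difference between the actual value and the predicted value:

Residual = y - ŷ

Step 1: Calculate predicted value
ŷ = 44.9382 + 1.8172 × 4.11
ŷ = 52.4069

Step 2: Calculate residual
Residual = 53.45 - 52.4069
Residual = 1.0431

The residual is positive, so the observed y = 53.45 sits above the regression line (the line underestimates it by 1.0431).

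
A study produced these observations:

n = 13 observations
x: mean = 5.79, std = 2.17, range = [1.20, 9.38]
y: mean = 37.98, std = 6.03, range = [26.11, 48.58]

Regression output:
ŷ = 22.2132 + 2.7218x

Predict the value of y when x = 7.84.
ŷ = 43.5521

To predict y for x = 7.84, substitute into the regression equation:

ŷ = 22.2132 + 2.7218 × 7.84
ŷ = 22.2132 + 21.3389
ŷ = 43.5521

This is a point prediction; actual observations scatter around it by roughly the residual standard deviation.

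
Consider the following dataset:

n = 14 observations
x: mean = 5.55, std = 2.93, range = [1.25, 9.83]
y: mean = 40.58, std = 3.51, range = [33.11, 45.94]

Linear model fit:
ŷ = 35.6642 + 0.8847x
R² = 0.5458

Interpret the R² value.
About 54.58% of the variability in y is accounted for by the regression on x (R² = 0.5458) — a moderate linear fit.

R² (coefficient of determination) measures the proportion of variance in y explained by the regression model.

Here R² = 0.5458:
- Explained: 54.58% of the variation in y
- Unexplained (residual): 100% − 54.58% = 45.42%
- Rule of thumb (below 0.3 weak; 0.3 to below 0.7 moderate; 0.7 and above strong) → moderate

Note: R² says nothing about causation, and a high R² does not by itself mean the linear form is appropriate — check the residuals.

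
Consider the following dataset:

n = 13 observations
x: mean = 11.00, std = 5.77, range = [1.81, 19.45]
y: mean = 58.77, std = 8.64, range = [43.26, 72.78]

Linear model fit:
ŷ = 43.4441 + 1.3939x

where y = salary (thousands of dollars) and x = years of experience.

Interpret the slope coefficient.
On average, salary is about 1.3939 thousand dollars higher for every extra year of experience.

The slope coefficient β₁ = 1.3939 represents the marginal effect of experience on salary.

Interpretation:
- Experience up by 1 year → predicted salary increases by 1.3939 thousand dollars
- This is a linear approximation: the same per-unit change is assumed across the whole observed x range

The intercept β₀ = 43.4441 is the predicted salary when experience = 0; since the smallest observed x is 1.81, this is an extrapolation and mainly anchors the line.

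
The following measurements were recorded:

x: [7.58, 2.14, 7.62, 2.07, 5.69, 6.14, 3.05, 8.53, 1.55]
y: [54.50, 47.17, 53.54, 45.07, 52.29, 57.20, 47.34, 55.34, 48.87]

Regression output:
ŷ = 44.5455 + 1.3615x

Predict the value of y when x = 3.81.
ŷ = 49.7328

x = 3.81 lies inside the observed range [1.55, 8.53], so the fitted equation applies directly:

ŷ = 44.5455 + 1.3615 × 3.81
ŷ = 44.5455 + 5.1873
ŷ = 49.7328

This is a point prediction; actual observations scatter around it by roughly the residual standard deviation.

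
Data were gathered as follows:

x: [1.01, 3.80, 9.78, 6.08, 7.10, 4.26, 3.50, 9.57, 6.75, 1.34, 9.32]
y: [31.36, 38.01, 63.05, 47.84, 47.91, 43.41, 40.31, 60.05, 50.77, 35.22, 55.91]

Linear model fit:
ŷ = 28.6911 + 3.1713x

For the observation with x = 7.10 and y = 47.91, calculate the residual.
Residual = -3.2973

The residual is the difference between the actual value and the predicted value:

Residual = y - ŷ

Step 1: Calculate predicted value
ŷ = 28.6911 + 3.1713 × 7.10
ŷ = 51.2073

Step 2: Calculate residual
Residual = 47.91 - 51.2073
Residual = -3.2973

Sign check: y < ŷ, so the point is below the line and the fit overestimates here.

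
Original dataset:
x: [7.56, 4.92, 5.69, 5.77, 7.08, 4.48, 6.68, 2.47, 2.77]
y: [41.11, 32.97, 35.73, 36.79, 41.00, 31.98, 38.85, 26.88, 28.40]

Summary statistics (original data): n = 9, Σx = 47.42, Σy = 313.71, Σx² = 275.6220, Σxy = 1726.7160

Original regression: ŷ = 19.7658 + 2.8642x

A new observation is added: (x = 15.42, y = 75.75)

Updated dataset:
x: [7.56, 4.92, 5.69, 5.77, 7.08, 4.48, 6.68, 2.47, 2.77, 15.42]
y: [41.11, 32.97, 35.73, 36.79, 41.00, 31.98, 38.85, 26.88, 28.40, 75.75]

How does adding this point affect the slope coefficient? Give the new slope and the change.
New slope β₁ = 3.7753 versus 2.8642 before: a change of +0.9111 (+31.8%).

x = 15.42 lies well outside the original x-range [2.47, 7.56] (x̄ ≈ 5.27), so this observation has high leverage and can move the slope substantially.

Step 1: Update the sums with the new point (n goes from 9 to 10)
Σx  = 47.42 + 15.42 = 62.84
Σy  = 313.71 + 75.75 = 389.46
Σx² = 275.6220 + 15.42² = 275.6220 + 237.7764 = 513.3984
Σxy = 1726.7160 + 15.42×75.75 = 1726.7160 + 1168.0650 = 2894.7810

Step 2: Recompute the slope with b₁ = (nΣxy − ΣxΣy) / (nΣx² − (Σx)²)
Numerator   = 10×2894.7810 − 62.84×389.46 = 28947.8100 − 24473.6664 = 4474.1436
Denominator = 10×513.3984 − 62.84² = 5133.9840 − 3948.8656 = 1185.1184
b₁(new) = 4474.1436 / 1185.1184 = 3.7753

(Same formula on the original sums: (9×1726.7160 − 47.42×313.71) / (9×275.6220 − 47.42²) = 664.3158 / 231.9416 = 2.8642, matching the given fit.)

Step 3: Change in slope
Δβ₁ = 3.7753 − 2.8642 = +0.9111
Relative change = +0.9111 / 2.8642 × 100% = +31.8%
→ the slope increases when the point is added.

Because the point sits above the extension of the original line at a high-leverage x, it tilts the fit up.
In practice: check such a point for data-entry or measurement error.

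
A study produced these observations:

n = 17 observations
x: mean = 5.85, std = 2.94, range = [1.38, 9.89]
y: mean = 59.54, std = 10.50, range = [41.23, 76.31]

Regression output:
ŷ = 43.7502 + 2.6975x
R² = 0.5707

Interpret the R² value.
About 57.07% of the variability in y is accounted for by the regression on x (R² = 0.5707) — a moderate linear fit.

R² = 1 − SS_res/SS_tot compares the residual scatter to the total scatter of y about its mean.

Here R² = 0.5707:
- Explained: 57.07% of the variation in y
- Unexplained (residual): 100% − 57.07% = 42.93%
- Rule of thumb (below 0.3 weak; 0.3 to below 0.7 moderate; 0.7 and above strong) → moderate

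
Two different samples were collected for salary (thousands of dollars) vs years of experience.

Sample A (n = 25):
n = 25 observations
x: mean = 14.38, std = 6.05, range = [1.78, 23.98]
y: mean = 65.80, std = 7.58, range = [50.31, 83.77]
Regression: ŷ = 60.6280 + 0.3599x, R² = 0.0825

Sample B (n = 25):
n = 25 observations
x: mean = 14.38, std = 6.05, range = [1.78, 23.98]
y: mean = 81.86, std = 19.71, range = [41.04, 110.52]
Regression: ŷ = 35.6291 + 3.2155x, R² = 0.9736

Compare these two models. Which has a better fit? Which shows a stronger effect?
Model B has the better fit (R² = 0.9736 vs 0.0825). Model B shows the stronger effect (|β₁| = 3.2155 vs 0.3599).

Model Comparison:

Fit — compare R²:
- Model A: R² = 0.0825 → 8.25% of variance in salary explained
- Model B: R² = 0.9736 → 97.36% of variance in salary explained
- 0.9736 > 0.0825 → Model B has the better fit

Which has the larger per-year effect? (|β₁|)
- Model A: β₁ = 0.3599 → predicted salary rises 0.3599 thousand dollars per additional year of experience
- Model B: β₁ = 3.2155 → predicted salary rises 3.2155 thousand dollars per additional year of experience
- |0.3599| < |3.2155| → Model B shows the stronger marginal effect

Notes:
- The two samples could reflect different populations, time periods, or measurement quality.
- R² measures how tightly points cluster around the line; β₁ measures how steep the line is — they answer different questions.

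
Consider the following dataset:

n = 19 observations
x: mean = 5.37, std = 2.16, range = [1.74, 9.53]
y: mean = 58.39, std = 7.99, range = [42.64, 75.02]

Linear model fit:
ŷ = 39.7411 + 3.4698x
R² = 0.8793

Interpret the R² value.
The model explains 87.93% of the variance in y (R² = 0.8793), leaving 12.07% unexplained; the fit is strong.

R² (coefficient of determination) measures the proportion of variance in y explained by the regression model.

Here R² = 0.8793:
- Explained: 87.93% of the variation in y
- Unexplained (residual): 100% − 87.93% = 12.07%
- Rule of thumb (below 0.3 weak; 0.3 to below 0.7 moderate; 0.7 and above strong) → strong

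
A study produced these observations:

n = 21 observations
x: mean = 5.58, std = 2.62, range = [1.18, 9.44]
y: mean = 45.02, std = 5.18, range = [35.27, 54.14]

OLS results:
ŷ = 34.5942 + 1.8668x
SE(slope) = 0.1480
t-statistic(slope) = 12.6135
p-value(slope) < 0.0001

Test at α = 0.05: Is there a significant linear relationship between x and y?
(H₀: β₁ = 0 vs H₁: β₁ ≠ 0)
Reject H₀: p-value < 0.0001 < α = 0.05. The linear relationship is significant at the 5% level.

Hypothesis test for the slope coefficient:

H₀: β₁ = 0 (no linear relationship)
H₁: β₁ ≠ 0 (linear relationship exists)

Test statistic: t = β̂₁ / SE(β̂₁) = 1.8668 / 0.1480 = 12.6135

With df = 19, the two-sided p-value for |t| = 12.6135 is <0.0001.

Decision rule: reject H₀ if p-value < α.
p-value < 0.0001 < α = 0.05 → reject H₀.

There is sufficient evidence at the 5% significance level to conclude that a linear relationship exists between x and y.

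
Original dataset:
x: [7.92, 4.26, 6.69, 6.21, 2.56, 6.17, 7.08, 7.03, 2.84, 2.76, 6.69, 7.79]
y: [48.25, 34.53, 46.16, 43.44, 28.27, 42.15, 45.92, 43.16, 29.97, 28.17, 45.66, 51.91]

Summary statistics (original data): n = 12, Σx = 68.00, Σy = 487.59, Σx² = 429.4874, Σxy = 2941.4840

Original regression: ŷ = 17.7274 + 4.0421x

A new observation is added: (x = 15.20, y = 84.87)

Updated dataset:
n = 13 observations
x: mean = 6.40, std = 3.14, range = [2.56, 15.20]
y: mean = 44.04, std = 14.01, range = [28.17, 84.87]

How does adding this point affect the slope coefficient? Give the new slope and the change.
Adding the point moves β₁ from 4.0421 to 4.4340, i.e. it increases by 0.3919 (+9.7%).

x = 15.20 lies well outside the original x-range [2.56, 7.92] (x̄ ≈ 5.67), so this observation has high leverage and can move the slope substantially.

Step 1: Update the sums with the new point (n goes from 12 to 13)
Σx  = 68.00 + 15.20 = 83.20
Σy  = 487.59 + 84.87 = 572.46
Σx² = 429.4874 + 15.20² = 429.4874 + 231.0400 = 660.5274
Σxy = 2941.4840 + 15.20×84.87 = 2941.4840 + 1290.0240 = 4231.5080

Step 2: Recompute the slope with b₁ = (nΣxy − ΣxΣy) / (nΣx² − (Σx)²)
Numerator   = 13×4231.5080 − 83.20×572.46 = 55009.6040 − 47628.6720 = 7380.9320
Denominator = 13×660.5274 − 83.20² = 8586.8562 − 6922.2400 = 1664.6162
b₁(new) = 7380.9320 / 1664.6162 = 4.4340

(Same formula on the original sums: (12×2941.4840 − 68.00×487.59) / (12×429.4874 − 68.00²) = 2141.6880 / 529.8488 = 4.0421, matching the given fit.)

Step 3: Change in slope
Δβ₁ = 4.4340 − 4.0421 = +0.3919
Relative change = +0.3919 / 4.0421 × 100% = +9.7%
→ the slope increases when the point is added.

Because the point sits above the extension of the original line at a high-leverage x, it tilts the fit up.
In practice: refit with and without it and report both if conclusions differ; check such a point for data-entry or measurement error.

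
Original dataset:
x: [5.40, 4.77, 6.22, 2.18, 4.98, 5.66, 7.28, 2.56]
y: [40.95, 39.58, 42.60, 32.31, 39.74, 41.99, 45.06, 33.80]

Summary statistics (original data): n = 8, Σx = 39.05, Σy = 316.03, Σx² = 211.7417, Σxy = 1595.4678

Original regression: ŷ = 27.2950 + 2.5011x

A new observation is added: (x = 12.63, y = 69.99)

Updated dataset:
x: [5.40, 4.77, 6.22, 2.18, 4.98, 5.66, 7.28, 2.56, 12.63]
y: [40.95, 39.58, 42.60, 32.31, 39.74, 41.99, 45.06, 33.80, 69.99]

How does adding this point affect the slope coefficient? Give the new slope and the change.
Adding the point moves β₁ from 2.5011 to 3.5279, i.e. it increases by 1.0268 (+41.1%).

x = 12.63 lies well outside the original x-range [2.18, 7.28] (x̄ ≈ 4.88), so this observation has high leverage and can move the slope substantially.

Step 1: Update the sums with the new point (n goes from 8 to 9)
Σx  = 39.05 + 12.63 = 51.68
Σy  = 316.03 + 69.99 = 386.02
Σx² = 211.7417 + 12.63² = 211.7417 + 159.5169 = 371.2586
Σxy = 1595.4678 + 12.63×69.99 = 1595.4678 + 883.9737 = 2479.4415

Step 2: Recompute the slope with b₁ = (nΣxy − ΣxΣy) / (nΣx² − (Σx)²)
Numerator   = 9×2479.4415 − 51.68×386.02 = 22314.9735 − 19949.5136 = 2365.4599
Denominator = 9×371.2586 − 51.68² = 3341.3274 − 2670.8224 = 670.5050
b₁(new) = 2365.4599 / 670.5050 = 3.5279

(Same formula on the original sums: (8×1595.4678 − 39.05×316.03) / (8×211.7417 − 39.05²) = 422.7709 / 169.0311 = 2.5011, matching the given fit.)

Step 3: Change in slope
Δβ₁ = 3.5279 − 2.5011 = +1.0268
Relative change = +1.0268 / 2.5011 × 100% = +41.1%
→ the slope increases when the point is added.

A high-leverage point only changes the slope if it is off the original line; here y = 69.99 is above the original trend, so the slope increases.
In practice: examine leverage (hᵢ) and Cook's distance rather than deleting it automatically; investigate whether it comes from the same population as the rest of the sample.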